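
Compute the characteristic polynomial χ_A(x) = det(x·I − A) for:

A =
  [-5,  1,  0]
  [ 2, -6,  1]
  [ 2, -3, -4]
x^3 + 15*x^2 + 75*x + 125

Expanding det(x·I − A) (e.g. by cofactor expansion or by noting that A is similar to its Jordan form J, which has the same characteristic polynomial as A) gives
  χ_A(x) = x^3 + 15*x^2 + 75*x + 125
which factors as (x + 5)^3. The eigenvalues (with algebraic multiplicities) are λ = -5 with multiplicity 3.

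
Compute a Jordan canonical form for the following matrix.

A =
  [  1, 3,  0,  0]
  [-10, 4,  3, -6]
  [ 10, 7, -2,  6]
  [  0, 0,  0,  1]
J_3(1) ⊕ J_1(1)

The characteristic polynomial is
  det(x·I − A) = x^4 - 4*x^3 + 6*x^2 - 4*x + 1 = (x - 1)^4

Eigenvalues and multiplicities (the geometric multiplicity of λ is n − rank(A − λI), which equals the number of Jordan blocks for λ):
  λ = 1: algebraic multiplicity = 4, geometric multiplicity = 2

Determining the block sizes for each eigenvalue:
  λ = 1: with am = 4 and gm = 2, the partition is not yet determined (e.g. several partitions of 4 into 2 parts exist). Let N = A − (1)·I. Computing rank(N^1) = 2, rank(N^2) = 1, rank(N^3) = 0; the number of blocks of size ≥ j is rank(N^{j−1}) − rank(N^j), giving [2, 1, 1]. So we have 1 block(s) of size 3, 1 block(s) of size 1 → block sizes [3, 1]

Assembling the blocks gives a Jordan form
J =
  [1, 1, 0, 0]
  [0, 1, 1, 0]
  [0, 0, 1, 0]
  [0, 0, 0, 1]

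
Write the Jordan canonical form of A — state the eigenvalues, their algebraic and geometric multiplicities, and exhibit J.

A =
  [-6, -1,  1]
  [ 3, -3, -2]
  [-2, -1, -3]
J_3(-4)

The characteristic polynomial is
  det(x·I − A) = x^3 + 12*x^2 + 48*x + 64 = (x + 4)^3

Eigenvalues and multiplicities (the geometric multiplicity of λ is n − rank(A − λI), which equals the number of Jordan blocks for λ):
  λ = -4: algebraic multiplicity = 3, geometric multiplicity = 1

Determining the block sizes for each eigenvalue:
  λ = -4: one block (gm = 1), so the single block has size am = 3 → block sizes [3]

Assembling the blocks gives a Jordan form
J =
  [-4,  1,  0]
  [ 0, -4,  1]
  [ 0,  0, -4]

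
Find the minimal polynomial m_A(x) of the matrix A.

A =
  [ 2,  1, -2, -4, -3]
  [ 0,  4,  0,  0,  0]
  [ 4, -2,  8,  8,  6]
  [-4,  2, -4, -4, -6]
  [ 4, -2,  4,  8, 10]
x^2 - 8*x + 16

The characteristic polynomial is χ_A(x) = (x - 4)^5, so the eigenvalues are known. The minimal polynomial is
  m_A(x) = Π_λ (x − λ)^{k_λ}
where k_λ is the size of the *largest* Jordan block for λ (equivalently, the smallest k with (A − λI)^k v = 0 for every generalised eigenvector v of λ).

  λ = 4: largest Jordan block has size 2, contributing (x − 4)^2

So m_A(x) = (x - 4)^2 = x^2 - 8*x + 16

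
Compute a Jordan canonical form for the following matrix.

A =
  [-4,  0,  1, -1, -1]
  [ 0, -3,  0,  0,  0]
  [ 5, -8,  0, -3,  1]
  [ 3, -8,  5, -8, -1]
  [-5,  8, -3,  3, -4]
J_2(-5) ⊕ J_1(-3) ⊕ J_1(-3) ⊕ J_1(-3)

The characteristic polynomial is
  det(x·I − A) = x^5 + 19*x^4 + 142*x^3 + 522*x^2 + 945*x + 675 = (x + 3)^3*(x + 5)^2

Eigenvalues and multiplicities (the geometric multiplicity of λ is n − rank(A − λI), which equals the number of Jordan blocks for λ):
  λ = -5: algebraic multiplicity = 2, geometric multiplicity = 1
  λ = -3: algebraic multiplicity = 3, geometric multiplicity = 3

Determining the block sizes for each eigenvalue:
  λ = -5: one block (gm = 1), so the single block has size am = 2 → block sizes [2]
  λ = -3: gm = am = 3, so every block has size 1 → block sizes [1, 1, 1]

Assembling the blocks gives a Jordan form
J =
  [-5,  1,  0,  0,  0]
  [ 0, -5,  0,  0,  0]
  [ 0,  0, -3,  0,  0]
  [ 0,  0,  0, -3,  0]
  [ 0,  0,  0,  0, -3]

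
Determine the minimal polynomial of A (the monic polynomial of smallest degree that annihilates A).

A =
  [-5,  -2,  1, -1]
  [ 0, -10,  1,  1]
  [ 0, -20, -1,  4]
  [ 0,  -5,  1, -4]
x^3 + 15*x^2 + 75*x + 125

The characteristic polynomial is χ_A(x) = (x + 5)^4, so the eigenvalues are known. The minimal polynomial is
  m_A(x) = Π_λ (x − λ)^{k_λ}
where k_λ is the size of the *largest* Jordan block for λ (equivalently, the smallest k with (A − λI)^k v = 0 for every generalised eigenvector v of λ).

  λ = -5: largest Jordan block has size 3, contributing (x + 5)^3

So m_A(x) = (x + 5)^3 = x^3 + 15*x^2 + 75*x + 125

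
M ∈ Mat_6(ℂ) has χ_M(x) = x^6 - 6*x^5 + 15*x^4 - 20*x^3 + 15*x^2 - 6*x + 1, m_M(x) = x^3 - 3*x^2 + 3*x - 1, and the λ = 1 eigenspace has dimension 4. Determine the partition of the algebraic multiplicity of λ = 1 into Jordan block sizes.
Block sizes for λ = 1: [3, 1, 1, 1]

Step 1 — from the characteristic polynomial, algebraic multiplicity of λ = 1 is 6. From dim ker(M − (1)·I) = 4, there are exactly 4 Jordan blocks for λ = 1.
Step 2 — from the minimal polynomial, the factor (x − 1)^3 tells us the largest block for λ = 1 has size 3.
Step 3 — with total size 6, 4 blocks, and largest block 3, the block sizes (in nonincreasing order) are [3, 1, 1, 1].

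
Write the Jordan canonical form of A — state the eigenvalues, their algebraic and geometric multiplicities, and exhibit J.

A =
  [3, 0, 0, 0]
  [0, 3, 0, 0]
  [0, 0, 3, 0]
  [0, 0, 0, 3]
J_1(3) ⊕ J_1(3) ⊕ J_1(3) ⊕ J_1(3)

The characteristic polynomial is
  det(x·I − A) = x^4 - 12*x^3 + 54*x^2 - 108*x + 81 = (x - 3)^4

Eigenvalues and multiplicities (the geometric multiplicity of λ is n − rank(A − λI), which equals the number of Jordan blocks for λ):
  λ = 3: algebraic multiplicity = 4, geometric multiplicity = 4

Determining the block sizes for each eigenvalue:
  λ = 3: gm = am = 4, so every block has size 1 → block sizes [1, 1, 1, 1]

Assembling the blocks gives a Jordan form
J =
  [3, 0, 0, 0]
  [0, 3, 0, 0]
  [0, 0, 3, 0]
  [0, 0, 0, 3]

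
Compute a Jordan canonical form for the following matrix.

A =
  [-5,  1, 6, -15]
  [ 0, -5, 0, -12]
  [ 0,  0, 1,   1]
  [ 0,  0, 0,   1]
J_2(-5) ⊕ J_2(1)

The characteristic polynomial is
  det(x·I − A) = x^4 + 8*x^3 + 6*x^2 - 40*x + 25 = (x - 1)^2*(x + 5)^2

Eigenvalues and multiplicities (the geometric multiplicity of λ is n − rank(A − λI), which equals the number of Jordan blocks for λ):
  λ = -5: algebraic multiplicity = 2, geometric multiplicity = 1
  λ = 1: algebraic multiplicity = 2, geometric multiplicity = 1

Determining the block sizes for each eigenvalue:
  λ = -5: one block (gm = 1), so the single block has size am = 2 → block sizes [2]
  λ = 1: one block (gm = 1), so the single block has size am = 2 → block sizes [2]

Assembling the blocks gives a Jordan form
J =
  [-5,  1, 0, 0]
  [ 0, -5, 0, 0]
  [ 0,  0, 1, 1]
  [ 0,  0, 0, 1]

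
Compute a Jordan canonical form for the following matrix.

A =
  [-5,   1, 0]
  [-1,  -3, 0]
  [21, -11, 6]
J_2(-4) ⊕ J_1(6)

The characteristic polynomial is
  det(x·I − A) = x^3 + 2*x^2 - 32*x - 96 = (x - 6)*(x + 4)^2

Eigenvalues and multiplicities (the geometric multiplicity of λ is n − rank(A − λI), which equals the number of Jordan blocks for λ):
  λ = -4: algebraic multiplicity = 2, geometric multiplicity = 1
  λ = 6: algebraic multiplicity = 1, geometric multiplicity = 1

Determining the block sizes for each eigenvalue:
  λ = -4: one block (gm = 1), so the single block has size am = 2 → block sizes [2]
  λ = 6: one block (gm = 1), so the single block has size am = 1 → block sizes [1]

Assembling the blocks gives a Jordan form
J =
  [-4,  1, 0]
  [ 0, -4, 0]
  [ 0,  0, 6]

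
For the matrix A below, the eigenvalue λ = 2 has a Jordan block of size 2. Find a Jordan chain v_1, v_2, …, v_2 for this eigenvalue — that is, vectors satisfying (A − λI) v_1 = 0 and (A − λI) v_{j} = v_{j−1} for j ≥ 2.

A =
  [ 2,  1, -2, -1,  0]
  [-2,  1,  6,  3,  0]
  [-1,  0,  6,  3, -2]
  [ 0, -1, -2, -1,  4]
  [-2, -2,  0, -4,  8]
A Jordan chain for λ = 2 of length 2:
v_1 = (-1, -1, -1, 1, 0)ᵀ
v_2 = (1, -1, 0, 0, 0)ᵀ

Let N = A − (2)·I. We want v_2 with N^2 v_2 = 0 but N^1 v_2 ≠ 0; then v_{j-1} := N · v_j for j = 2, …, 2.

Pick v_2 = (1, -1, 0, 0, 0)ᵀ.
Then v_1 = N · v_2 = (-1, -1, -1, 1, 0)ᵀ.

Sanity check: (A − (2)·I) v_1 = (0, 0, 0, 0, 0)ᵀ = 0. ✓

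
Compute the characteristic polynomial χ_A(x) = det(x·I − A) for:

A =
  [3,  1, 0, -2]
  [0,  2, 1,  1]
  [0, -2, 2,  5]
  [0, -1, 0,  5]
x^4 - 12*x^3 + 54*x^2 - 108*x + 81

Expanding det(x·I − A) (e.g. by cofactor expansion or by noting that A is similar to its Jordan form J, which has the same characteristic polynomial as A) gives
  χ_A(x) = x^4 - 12*x^3 + 54*x^2 - 108*x + 81
which factors as (x - 3)^4. The eigenvalues (with algebraic multiplicities) are λ = 3 with multiplicity 4.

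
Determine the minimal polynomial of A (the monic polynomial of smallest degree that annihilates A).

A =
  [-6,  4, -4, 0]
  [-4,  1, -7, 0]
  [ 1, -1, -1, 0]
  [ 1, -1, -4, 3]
x^4 + 3*x^3 - 6*x^2 - 28*x - 24

The characteristic polynomial is χ_A(x) = (x - 3)*(x + 2)^3, so the eigenvalues are known. The minimal polynomial is
  m_A(x) = Π_λ (x − λ)^{k_λ}
where k_λ is the size of the *largest* Jordan block for λ (equivalently, the smallest k with (A − λI)^k v = 0 for every generalised eigenvector v of λ).

  λ = -2: largest Jordan block has size 3, contributing (x + 2)^3
  λ = 3: largest Jordan block has size 1, contributing (x − 3)

So m_A(x) = (x - 3)*(x + 2)^3 = x^4 + 3*x^3 - 6*x^2 - 28*x - 24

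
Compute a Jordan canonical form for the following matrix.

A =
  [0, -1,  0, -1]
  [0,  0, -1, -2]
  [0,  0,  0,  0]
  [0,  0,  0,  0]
J_3(0) ⊕ J_1(0)

The characteristic polynomial is
  det(x·I − A) = x^4

Eigenvalues and multiplicities (the geometric multiplicity of λ is n − rank(A − λI), which equals the number of Jordan blocks for λ):
  λ = 0: algebraic multiplicity = 4, geometric multiplicity = 2

Determining the block sizes for each eigenvalue:
  λ = 0: with am = 4 and gm = 2, the partition is not yet determined (e.g. several partitions of 4 into 2 parts exist). Let N = A − (0)·I. Computing rank(N^1) = 2, rank(N^2) = 1, rank(N^3) = 0; the number of blocks of size ≥ j is rank(N^{j−1}) − rank(N^j), giving [2, 1, 1]. So we have 1 block(s) of size 3, 1 block(s) of size 1 → block sizes [3, 1]

Assembling the blocks gives a Jordan form
J =
  [0, 1, 0, 0]
  [0, 0, 1, 0]
  [0, 0, 0, 0]
  [0, 0, 0, 0]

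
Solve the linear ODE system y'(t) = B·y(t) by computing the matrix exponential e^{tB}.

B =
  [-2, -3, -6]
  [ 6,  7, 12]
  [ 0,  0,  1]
e^{tB} =
  [-exp(4*t) + 2*exp(t), -exp(4*t) + exp(t), -2*exp(4*t) + 2*exp(t)]
  [2*exp(4*t) - 2*exp(t), 2*exp(4*t) - exp(t), 4*exp(4*t) - 4*exp(t)]
  [0, 0, exp(t)]

Strategy: write B = P · J · P⁻¹ where J is a Jordan canonical form, so e^{tB} = P · e^{tJ} · P⁻¹, and e^{tJ} can be computed block-by-block.

B has Jordan form
J =
  [1, 0, 0]
  [0, 1, 0]
  [0, 0, 4]
(up to reordering of blocks).

Per-block formulas:
  For a 1×1 block at λ = 1: exp(t · [1]) = [e^(1t)].
  For a 1×1 block at λ = 4: exp(t · [4]) = [e^(4t)].

After assembling e^{tJ} and conjugating by P, we get:

e^{tB} =
  [-exp(4*t) + 2*exp(t), -exp(4*t) + exp(t), -2*exp(4*t) + 2*exp(t)]
  [2*exp(4*t) - 2*exp(t), 2*exp(4*t) - exp(t), 4*exp(4*t) - 4*exp(t)]
  [0, 0, exp(t)]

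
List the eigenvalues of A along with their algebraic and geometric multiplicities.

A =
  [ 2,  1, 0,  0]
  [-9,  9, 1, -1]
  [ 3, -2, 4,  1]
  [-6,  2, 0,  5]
λ = 5: alg = 4, geom = 2

Step 1 — factor the characteristic polynomial to read off the algebraic multiplicities:
  χ_A(x) = (x - 5)^4

Step 2 — compute geometric multiplicities via the rank-nullity identity g(λ) = n − rank(A − λI):
  rank(A − (5)·I) = 2, so dim ker(A − (5)·I) = n − 2 = 2

Summary:
  λ = 5: algebraic multiplicity = 4, geometric multiplicity = 2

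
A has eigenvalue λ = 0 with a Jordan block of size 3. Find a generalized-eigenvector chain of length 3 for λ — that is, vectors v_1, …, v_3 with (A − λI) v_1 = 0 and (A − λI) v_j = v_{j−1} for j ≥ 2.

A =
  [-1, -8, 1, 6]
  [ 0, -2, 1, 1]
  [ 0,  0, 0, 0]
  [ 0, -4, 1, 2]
A Jordan chain for λ = 0 of length 3:
v_1 = (4, 1, 0, 2)ᵀ
v_2 = (-2, -1, 0, -1)ᵀ
v_3 = (1, 0, -1, 0)ᵀ

Let N = A − (0)·I. We want v_3 with N^3 v_3 = 0 but N^2 v_3 ≠ 0; then v_{j-1} := N · v_j for j = 3, …, 2.

Pick v_3 = (1, 0, -1, 0)ᵀ.
Then v_2 = N · v_3 = (-2, -1, 0, -1)ᵀ.
Then v_1 = N · v_2 = (4, 1, 0, 2)ᵀ.

Sanity check: (A − (0)·I) v_1 = (0, 0, 0, 0)ᵀ = 0. ✓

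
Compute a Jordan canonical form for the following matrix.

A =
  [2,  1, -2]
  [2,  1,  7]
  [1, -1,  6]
J_3(3)

The characteristic polynomial is
  det(x·I − A) = x^3 - 9*x^2 + 27*x - 27 = (x - 3)^3

Eigenvalues and multiplicities (the geometric multiplicity of λ is n − rank(A − λI), which equals the number of Jordan blocks for λ):
  λ = 3: algebraic multiplicity = 3, geometric multiplicity = 1

Determining the block sizes for each eigenvalue:
  λ = 3: one block (gm = 1), so the single block has size am = 3 → block sizes [3]

Assembling the blocks gives a Jordan form
J =
  [3, 1, 0]
  [0, 3, 1]
  [0, 0, 3]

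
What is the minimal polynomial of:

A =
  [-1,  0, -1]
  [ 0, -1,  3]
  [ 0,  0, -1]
x^2 + 2*x + 1

The characteristic polynomial is χ_A(x) = (x + 1)^3, so the eigenvalues are known. The minimal polynomial is
  m_A(x) = Π_λ (x − λ)^{k_λ}
where k_λ is the size of the *largest* Jordan block for λ (equivalently, the smallest k with (A − λI)^k v = 0 for every generalised eigenvector v of λ).

  λ = -1: largest Jordan block has size 2, contributing (x + 1)^2

So m_A(x) = (x + 1)^2 = x^2 + 2*x + 1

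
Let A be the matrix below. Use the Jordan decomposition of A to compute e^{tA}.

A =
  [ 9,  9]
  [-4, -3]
e^{tA} =
  [6*t*exp(3*t) + exp(3*t), 9*t*exp(3*t)]
  [-4*t*exp(3*t), -6*t*exp(3*t) + exp(3*t)]

Strategy: write A = P · J · P⁻¹ where J is a Jordan canonical form, so e^{tA} = P · e^{tJ} · P⁻¹, and e^{tJ} can be computed block-by-block.

A has Jordan form
J =
  [3, 1]
  [0, 3]
(up to reordering of blocks).

Per-block formulas:
  For a 2×2 Jordan block J_2(3): exp(t · J_2(3)) = e^(3t)·(I + t·N), where N is the 2×2 nilpotent shift.

After assembling e^{tJ} and conjugating by P, we get:

e^{tA} =
  [6*t*exp(3*t) + exp(3*t), 9*t*exp(3*t)]
  [-4*t*exp(3*t), -6*t*exp(3*t) + exp(3*t)]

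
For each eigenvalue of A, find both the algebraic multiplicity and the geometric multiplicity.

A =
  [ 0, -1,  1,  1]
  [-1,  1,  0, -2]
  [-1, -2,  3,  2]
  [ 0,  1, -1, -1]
λ = 0: alg = 1, geom = 1; λ = 1: alg = 3, geom = 1

Step 1 — factor the characteristic polynomial to read off the algebraic multiplicities:
  χ_A(x) = x*(x - 1)^3

Step 2 — compute geometric multiplicities via the rank-nullity identity g(λ) = n − rank(A − λI):
  rank(A − (0)·I) = 3, so dim ker(A − (0)·I) = n − 3 = 1
  rank(A − (1)·I) = 3, so dim ker(A − (1)·I) = n − 3 = 1

Summary:
  λ = 0: algebraic multiplicity = 1, geometric multiplicity = 1
  λ = 1: algebraic multiplicity = 3, geometric multiplicity = 1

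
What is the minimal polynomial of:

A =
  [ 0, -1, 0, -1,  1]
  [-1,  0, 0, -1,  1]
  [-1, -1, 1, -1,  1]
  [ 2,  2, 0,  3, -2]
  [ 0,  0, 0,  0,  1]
x^2 - 2*x + 1

The characteristic polynomial is χ_A(x) = (x - 1)^5, so the eigenvalues are known. The minimal polynomial is
  m_A(x) = Π_λ (x − λ)^{k_λ}
where k_λ is the size of the *largest* Jordan block for λ (equivalently, the smallest k with (A − λI)^k v = 0 for every generalised eigenvector v of λ).

  λ = 1: largest Jordan block has size 2, contributing (x − 1)^2

So m_A(x) = (x - 1)^2 = x^2 - 2*x + 1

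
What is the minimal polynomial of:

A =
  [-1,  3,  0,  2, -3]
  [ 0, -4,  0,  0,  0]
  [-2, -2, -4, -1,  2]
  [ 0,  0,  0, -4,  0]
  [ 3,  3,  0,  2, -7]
x^2 + 8*x + 16

The characteristic polynomial is χ_A(x) = (x + 4)^5, so the eigenvalues are known. The minimal polynomial is
  m_A(x) = Π_λ (x − λ)^{k_λ}
where k_λ is the size of the *largest* Jordan block for λ (equivalently, the smallest k with (A − λI)^k v = 0 for every generalised eigenvector v of λ).

  λ = -4: largest Jordan block has size 2, contributing (x + 4)^2

So m_A(x) = (x + 4)^2 = x^2 + 8*x + 16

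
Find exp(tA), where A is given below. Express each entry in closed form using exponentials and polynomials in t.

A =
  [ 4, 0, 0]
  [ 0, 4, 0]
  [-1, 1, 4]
e^{tA} =
  [exp(4*t), 0, 0]
  [0, exp(4*t), 0]
  [-t*exp(4*t), t*exp(4*t), exp(4*t)]

Strategy: write A = P · J · P⁻¹ where J is a Jordan canonical form, so e^{tA} = P · e^{tJ} · P⁻¹, and e^{tJ} can be computed block-by-block.

A has Jordan form
J =
  [4, 1, 0]
  [0, 4, 0]
  [0, 0, 4]
(up to reordering of blocks).

Per-block formulas:
  For a 1×1 block at λ = 4: exp(t · [4]) = [e^(4t)].
  For a 2×2 Jordan block J_2(4): exp(t · J_2(4)) = e^(4t)·(I + t·N), where N is the 2×2 nilpotent shift.

After assembling e^{tJ} and conjugating by P, we get:

e^{tA} =
  [exp(4*t), 0, 0]
  [0, exp(4*t), 0]
  [-t*exp(4*t), t*exp(4*t), exp(4*t)]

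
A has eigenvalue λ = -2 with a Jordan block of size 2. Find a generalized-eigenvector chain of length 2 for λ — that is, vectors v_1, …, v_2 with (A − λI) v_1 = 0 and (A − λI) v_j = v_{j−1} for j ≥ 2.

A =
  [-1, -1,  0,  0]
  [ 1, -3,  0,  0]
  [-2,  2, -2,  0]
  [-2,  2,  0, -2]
A Jordan chain for λ = -2 of length 2:
v_1 = (1, 1, -2, -2)ᵀ
v_2 = (1, 0, 0, 0)ᵀ

Let N = A − (-2)·I. We want v_2 with N^2 v_2 = 0 but N^1 v_2 ≠ 0; then v_{j-1} := N · v_j for j = 2, …, 2.

Pick v_2 = (1, 0, 0, 0)ᵀ.
Then v_1 = N · v_2 = (1, 1, -2, -2)ᵀ.

Sanity check: (A − (-2)·I) v_1 = (0, 0, 0, 0)ᵀ = 0. ✓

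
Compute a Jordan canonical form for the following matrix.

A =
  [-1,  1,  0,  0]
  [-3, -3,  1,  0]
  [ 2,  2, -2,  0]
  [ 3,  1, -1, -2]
J_3(-2) ⊕ J_1(-2)

The characteristic polynomial is
  det(x·I − A) = x^4 + 8*x^3 + 24*x^2 + 32*x + 16 = (x + 2)^4

Eigenvalues and multiplicities (the geometric multiplicity of λ is n − rank(A − λI), which equals the number of Jordan blocks for λ):
  λ = -2: algebraic multiplicity = 4, geometric multiplicity = 2

Determining the block sizes for each eigenvalue:
  λ = -2: with am = 4 and gm = 2, the partition is not yet determined (e.g. several partitions of 4 into 2 parts exist). Let N = A − (-2)·I. Computing rank(N^1) = 2, rank(N^2) = 1, rank(N^3) = 0; the number of blocks of size ≥ j is rank(N^{j−1}) − rank(N^j), giving [2, 1, 1]. So we have 1 block(s) of size 3, 1 block(s) of size 1 → block sizes [3, 1]

Assembling the blocks gives a Jordan form
J =
  [-2,  1,  0,  0]
  [ 0, -2,  1,  0]
  [ 0,  0, -2,  0]
  [ 0,  0,  0, -2]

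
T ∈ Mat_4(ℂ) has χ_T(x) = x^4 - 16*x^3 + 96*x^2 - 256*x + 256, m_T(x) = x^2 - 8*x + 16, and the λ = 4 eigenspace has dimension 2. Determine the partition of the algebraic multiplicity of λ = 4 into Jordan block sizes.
Block sizes for λ = 4: [2, 2]

Step 1 — from the characteristic polynomial, algebraic multiplicity of λ = 4 is 4. From dim ker(T − (4)·I) = 2, there are exactly 2 Jordan blocks for λ = 4.
Step 2 — from the minimal polynomial, the factor (x − 4)^2 tells us the largest block for λ = 4 has size 2.
Step 3 — with total size 4, 2 blocks, and largest block 2, the block sizes (in nonincreasing order) are [2, 2].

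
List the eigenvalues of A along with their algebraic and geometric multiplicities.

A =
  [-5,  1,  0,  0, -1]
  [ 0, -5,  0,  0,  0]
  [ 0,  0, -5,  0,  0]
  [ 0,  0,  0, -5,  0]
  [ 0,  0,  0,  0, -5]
λ = -5: alg = 5, geom = 4

Step 1 — factor the characteristic polynomial to read off the algebraic multiplicities:
  χ_A(x) = (x + 5)^5

Step 2 — compute geometric multiplicities via the rank-nullity identity g(λ) = n − rank(A − λI):
  rank(A − (-5)·I) = 1, so dim ker(A − (-5)·I) = n − 1 = 4

Summary:
  λ = -5: algebraic multiplicity = 5, geometric multiplicity = 4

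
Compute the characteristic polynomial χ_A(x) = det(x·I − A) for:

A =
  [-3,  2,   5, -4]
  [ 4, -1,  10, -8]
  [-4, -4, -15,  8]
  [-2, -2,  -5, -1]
x^4 + 20*x^3 + 150*x^2 + 500*x + 625

Expanding det(x·I − A) (e.g. by cofactor expansion or by noting that A is similar to its Jordan form J, which has the same characteristic polynomial as A) gives
  χ_A(x) = x^4 + 20*x^3 + 150*x^2 + 500*x + 625
which factors as (x + 5)^4. The eigenvalues (with algebraic multiplicities) are λ = -5 with multiplicity 4.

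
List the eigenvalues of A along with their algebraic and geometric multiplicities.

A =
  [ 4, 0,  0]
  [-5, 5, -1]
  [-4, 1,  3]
λ = 4: alg = 3, geom = 1

Step 1 — factor the characteristic polynomial to read off the algebraic multiplicities:
  χ_A(x) = (x - 4)^3

Step 2 — compute geometric multiplicities via the rank-nullity identity g(λ) = n − rank(A − λI):
  rank(A − (4)·I) = 2, so dim ker(A − (4)·I) = n − 2 = 1

Summary:
  λ = 4: algebraic multiplicity = 3, geometric multiplicity = 1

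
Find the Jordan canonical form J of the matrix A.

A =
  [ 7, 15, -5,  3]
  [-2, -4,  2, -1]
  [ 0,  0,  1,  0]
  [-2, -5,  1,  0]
J_3(1) ⊕ J_1(1)

The characteristic polynomial is
  det(x·I − A) = x^4 - 4*x^3 + 6*x^2 - 4*x + 1 = (x - 1)^4

Eigenvalues and multiplicities (the geometric multiplicity of λ is n − rank(A − λI), which equals the number of Jordan blocks for λ):
  λ = 1: algebraic multiplicity = 4, geometric multiplicity = 2

Determining the block sizes for each eigenvalue:
  λ = 1: with am = 4 and gm = 2, the partition is not yet determined (e.g. several partitions of 4 into 2 parts exist). Let N = A − (1)·I. Computing rank(N^1) = 2, rank(N^2) = 1, rank(N^3) = 0; the number of blocks of size ≥ j is rank(N^{j−1}) − rank(N^j), giving [2, 1, 1]. So we have 1 block(s) of size 3, 1 block(s) of size 1 → block sizes [3, 1]

Assembling the blocks gives a Jordan form
J =
  [1, 1, 0, 0]
  [0, 1, 1, 0]
  [0, 0, 1, 0]
  [0, 0, 0, 1]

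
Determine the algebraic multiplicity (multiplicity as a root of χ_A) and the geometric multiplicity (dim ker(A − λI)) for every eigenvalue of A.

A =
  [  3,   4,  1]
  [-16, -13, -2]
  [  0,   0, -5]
λ = -5: alg = 3, geom = 2

Step 1 — factor the characteristic polynomial to read off the algebraic multiplicities:
  χ_A(x) = (x + 5)^3

Step 2 — compute geometric multiplicities via the rank-nullity identity g(λ) = n − rank(A − λI):
  rank(A − (-5)·I) = 1, so dim ker(A − (-5)·I) = n − 1 = 2

Summary:
  λ = -5: algebraic multiplicity = 3, geometric multiplicity = 2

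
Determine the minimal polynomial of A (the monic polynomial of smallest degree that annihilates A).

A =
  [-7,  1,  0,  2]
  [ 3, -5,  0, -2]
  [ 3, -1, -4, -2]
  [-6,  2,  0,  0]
x^2 + 8*x + 16

The characteristic polynomial is χ_A(x) = (x + 4)^4, so the eigenvalues are known. The minimal polynomial is
  m_A(x) = Π_λ (x − λ)^{k_λ}
where k_λ is the size of the *largest* Jordan block for λ (equivalently, the smallest k with (A − λI)^k v = 0 for every generalised eigenvector v of λ).

  λ = -4: largest Jordan block has size 2, contributing (x + 4)^2

So m_A(x) = (x + 4)^2 = x^2 + 8*x + 16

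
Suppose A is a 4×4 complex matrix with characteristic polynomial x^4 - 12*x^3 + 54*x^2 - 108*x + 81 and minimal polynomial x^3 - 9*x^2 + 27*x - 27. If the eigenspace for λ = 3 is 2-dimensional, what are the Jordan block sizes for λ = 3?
Block sizes for λ = 3: [3, 1]

Step 1 — from the characteristic polynomial, algebraic multiplicity of λ = 3 is 4. From dim ker(A − (3)·I) = 2, there are exactly 2 Jordan blocks for λ = 3.
Step 2 — from the minimal polynomial, the factor (x − 3)^3 tells us the largest block for λ = 3 has size 3.
Step 3 — with total size 4, 2 blocks, and largest block 3, the block sizes (in nonincreasing order) are [3, 1].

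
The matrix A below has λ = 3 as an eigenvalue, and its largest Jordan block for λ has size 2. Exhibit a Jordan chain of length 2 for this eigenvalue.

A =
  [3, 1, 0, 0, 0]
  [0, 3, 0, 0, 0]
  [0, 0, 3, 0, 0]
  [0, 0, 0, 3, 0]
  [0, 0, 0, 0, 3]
A Jordan chain for λ = 3 of length 2:
v_1 = (1, 0, 0, 0, 0)ᵀ
v_2 = (0, 1, 0, 0, 0)ᵀ

Let N = A − (3)·I. We want v_2 with N^2 v_2 = 0 but N^1 v_2 ≠ 0; then v_{j-1} := N · v_j for j = 2, …, 2.

Pick v_2 = (0, 1, 0, 0, 0)ᵀ.
Then v_1 = N · v_2 = (1, 0, 0, 0, 0)ᵀ.

Sanity check: (A − (3)·I) v_1 = (0, 0, 0, 0, 0)ᵀ = 0. ✓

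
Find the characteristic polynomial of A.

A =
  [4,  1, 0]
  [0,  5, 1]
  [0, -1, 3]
x^3 - 12*x^2 + 48*x - 64

Expanding det(x·I − A) (e.g. by cofactor expansion or by noting that A is similar to its Jordan form J, which has the same characteristic polynomial as A) gives
  χ_A(x) = x^3 - 12*x^2 + 48*x - 64
which factors as (x - 4)^3. The eigenvalues (with algebraic multiplicities) are λ = 4 with multiplicity 3.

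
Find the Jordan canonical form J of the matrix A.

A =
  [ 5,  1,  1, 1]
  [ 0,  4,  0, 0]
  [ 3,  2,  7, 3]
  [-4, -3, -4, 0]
J_2(4) ⊕ J_2(4)

The characteristic polynomial is
  det(x·I − A) = x^4 - 16*x^3 + 96*x^2 - 256*x + 256 = (x - 4)^4

Eigenvalues and multiplicities (the geometric multiplicity of λ is n − rank(A − λI), which equals the number of Jordan blocks for λ):
  λ = 4: algebraic multiplicity = 4, geometric multiplicity = 2

Determining the block sizes for each eigenvalue:
  λ = 4: with am = 4 and gm = 2, the partition is not yet determined (e.g. several partitions of 4 into 2 parts exist). Let N = A − (4)·I. Computing rank(N^1) = 2, rank(N^2) = 0; the number of blocks of size ≥ j is rank(N^{j−1}) − rank(N^j), giving [2, 2]. So we have 2 block(s) of size 2 → block sizes [2, 2]

Assembling the blocks gives a Jordan form
J =
  [4, 1, 0, 0]
  [0, 4, 0, 0]
  [0, 0, 4, 1]
  [0, 0, 0, 4]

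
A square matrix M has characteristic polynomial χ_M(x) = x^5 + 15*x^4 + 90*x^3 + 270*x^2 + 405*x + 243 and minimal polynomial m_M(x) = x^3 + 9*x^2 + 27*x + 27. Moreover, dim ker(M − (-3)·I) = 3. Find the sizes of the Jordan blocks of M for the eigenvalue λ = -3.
Block sizes for λ = -3: [3, 1, 1]

Step 1 — from the characteristic polynomial, algebraic multiplicity of λ = -3 is 5. From dim ker(M − (-3)·I) = 3, there are exactly 3 Jordan blocks for λ = -3.
Step 2 — from the minimal polynomial, the factor (x + 3)^3 tells us the largest block for λ = -3 has size 3.
Step 3 — with total size 5, 3 blocks, and largest block 3, the block sizes (in nonincreasing order) are [3, 1, 1].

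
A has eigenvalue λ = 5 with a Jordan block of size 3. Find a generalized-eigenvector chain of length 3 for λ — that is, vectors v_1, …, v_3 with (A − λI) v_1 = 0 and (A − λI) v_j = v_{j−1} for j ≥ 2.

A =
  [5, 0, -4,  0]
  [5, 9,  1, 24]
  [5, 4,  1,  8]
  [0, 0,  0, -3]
A Jordan chain for λ = 5 of length 3:
v_1 = (-20, 25, 0, 0)ᵀ
v_2 = (0, 5, 5, 0)ᵀ
v_3 = (1, 0, 0, 0)ᵀ

Let N = A − (5)·I. We want v_3 with N^3 v_3 = 0 but N^2 v_3 ≠ 0; then v_{j-1} := N · v_j for j = 3, …, 2.

Pick v_3 = (1, 0, 0, 0)ᵀ.
Then v_2 = N · v_3 = (0, 5, 5, 0)ᵀ.
Then v_1 = N · v_2 = (-20, 25, 0, 0)ᵀ.

Sanity check: (A − (5)·I) v_1 = (0, 0, 0, 0)ᵀ = 0. ✓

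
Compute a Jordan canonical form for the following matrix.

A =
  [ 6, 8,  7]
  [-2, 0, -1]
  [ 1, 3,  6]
J_3(4)

The characteristic polynomial is
  det(x·I − A) = x^3 - 12*x^2 + 48*x - 64 = (x - 4)^3

Eigenvalues and multiplicities (the geometric multiplicity of λ is n − rank(A − λI), which equals the number of Jordan blocks for λ):
  λ = 4: algebraic multiplicity = 3, geometric multiplicity = 1

Determining the block sizes for each eigenvalue:
  λ = 4: one block (gm = 1), so the single block has size am = 3 → block sizes [3]

Assembling the blocks gives a Jordan form
J =
  [4, 1, 0]
  [0, 4, 1]
  [0, 0, 4]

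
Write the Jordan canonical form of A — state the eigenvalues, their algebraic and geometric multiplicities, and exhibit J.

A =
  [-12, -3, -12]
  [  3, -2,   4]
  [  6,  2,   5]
J_2(-3) ⊕ J_1(-3)

The characteristic polynomial is
  det(x·I − A) = x^3 + 9*x^2 + 27*x + 27 = (x + 3)^3

Eigenvalues and multiplicities (the geometric multiplicity of λ is n − rank(A − λI), which equals the number of Jordan blocks for λ):
  λ = -3: algebraic multiplicity = 3, geometric multiplicity = 2

Determining the block sizes for each eigenvalue:
  λ = -3: 2 blocks summing to 3 forces exactly one block of size 2 and the rest size 1 → block sizes [2, 1]

Assembling the blocks gives a Jordan form
J =
  [-3,  1,  0]
  [ 0, -3,  0]
  [ 0,  0, -3]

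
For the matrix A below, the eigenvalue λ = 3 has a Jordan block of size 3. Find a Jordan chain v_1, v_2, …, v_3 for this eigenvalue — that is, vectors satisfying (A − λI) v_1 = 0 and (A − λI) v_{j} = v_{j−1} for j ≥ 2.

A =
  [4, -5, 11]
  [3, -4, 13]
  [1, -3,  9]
A Jordan chain for λ = 3 of length 3:
v_1 = (-3, -5, -2)ᵀ
v_2 = (1, 3, 1)ᵀ
v_3 = (1, 0, 0)ᵀ

Let N = A − (3)·I. We want v_3 with N^3 v_3 = 0 but N^2 v_3 ≠ 0; then v_{j-1} := N · v_j for j = 3, …, 2.

Pick v_3 = (1, 0, 0)ᵀ.
Then v_2 = N · v_3 = (1, 3, 1)ᵀ.
Then v_1 = N · v_2 = (-3, -5, -2)ᵀ.

Sanity check: (A − (3)·I) v_1 = (0, 0, 0)ᵀ = 0. ✓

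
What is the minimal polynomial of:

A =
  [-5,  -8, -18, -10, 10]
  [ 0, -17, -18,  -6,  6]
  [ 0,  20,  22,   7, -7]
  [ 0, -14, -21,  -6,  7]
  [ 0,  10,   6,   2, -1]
x^3 + 3*x^2 - 9*x + 5

The characteristic polynomial is χ_A(x) = (x - 1)^3*(x + 5)^2, so the eigenvalues are known. The minimal polynomial is
  m_A(x) = Π_λ (x − λ)^{k_λ}
where k_λ is the size of the *largest* Jordan block for λ (equivalently, the smallest k with (A − λI)^k v = 0 for every generalised eigenvector v of λ).

  λ = -5: largest Jordan block has size 1, contributing (x + 5)
  λ = 1: largest Jordan block has size 2, contributing (x − 1)^2

So m_A(x) = (x - 1)^2*(x + 5) = x^3 + 3*x^2 - 9*x + 5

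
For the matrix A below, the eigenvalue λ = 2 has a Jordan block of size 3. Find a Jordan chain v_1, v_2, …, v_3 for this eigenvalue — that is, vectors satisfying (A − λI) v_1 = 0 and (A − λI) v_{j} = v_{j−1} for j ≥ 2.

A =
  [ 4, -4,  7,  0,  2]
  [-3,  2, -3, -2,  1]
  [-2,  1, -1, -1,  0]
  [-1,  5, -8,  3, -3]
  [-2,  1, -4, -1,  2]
A Jordan chain for λ = 2 of length 3:
v_1 = (-2, 0, 0, 4, 2)ᵀ
v_2 = (2, -3, -2, -1, -2)ᵀ
v_3 = (1, 0, 0, 0, 0)ᵀ

Let N = A − (2)·I. We want v_3 with N^3 v_3 = 0 but N^2 v_3 ≠ 0; then v_{j-1} := N · v_j for j = 3, …, 2.

Pick v_3 = (1, 0, 0, 0, 0)ᵀ.
Then v_2 = N · v_3 = (2, -3, -2, -1, -2)ᵀ.
Then v_1 = N · v_2 = (-2, 0, 0, 4, 2)ᵀ.

Sanity check: (A − (2)·I) v_1 = (0, 0, 0, 0, 0)ᵀ = 0. ✓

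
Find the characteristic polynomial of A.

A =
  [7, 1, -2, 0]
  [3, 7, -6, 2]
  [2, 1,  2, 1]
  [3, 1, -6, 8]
x^4 - 24*x^3 + 216*x^2 - 864*x + 1296

Expanding det(x·I − A) (e.g. by cofactor expansion or by noting that A is similar to its Jordan form J, which has the same characteristic polynomial as A) gives
  χ_A(x) = x^4 - 24*x^3 + 216*x^2 - 864*x + 1296
which factors as (x - 6)^4. The eigenvalues (with algebraic multiplicities) are λ = 6 with multiplicity 4.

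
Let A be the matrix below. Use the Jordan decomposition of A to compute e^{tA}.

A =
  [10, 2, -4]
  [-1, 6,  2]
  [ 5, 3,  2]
e^{tA} =
  [-3*t^2*exp(6*t) + 4*t*exp(6*t) + exp(6*t), -2*t^2*exp(6*t) + 2*t*exp(6*t), 2*t^2*exp(6*t) - 4*t*exp(6*t)]
  [3*t^2*exp(6*t) - t*exp(6*t), 2*t^2*exp(6*t) + exp(6*t), -2*t^2*exp(6*t) + 2*t*exp(6*t)]
  [-3*t^2*exp(6*t)/2 + 5*t*exp(6*t), -t^2*exp(6*t) + 3*t*exp(6*t), t^2*exp(6*t) - 4*t*exp(6*t) + exp(6*t)]

Strategy: write A = P · J · P⁻¹ where J is a Jordan canonical form, so e^{tA} = P · e^{tJ} · P⁻¹, and e^{tJ} can be computed block-by-block.

A has Jordan form
J =
  [6, 1, 0]
  [0, 6, 1]
  [0, 0, 6]
(up to reordering of blocks).

Per-block formulas:
  For a 3×3 Jordan block J_3(6): exp(t · J_3(6)) = e^(6t)·(I + t·N + (t^2/2)·N^2), where N is the 3×3 nilpotent shift.

After assembling e^{tJ} and conjugating by P, we get:

e^{tA} =
  [-3*t^2*exp(6*t) + 4*t*exp(6*t) + exp(6*t), -2*t^2*exp(6*t) + 2*t*exp(6*t), 2*t^2*exp(6*t) - 4*t*exp(6*t)]
  [3*t^2*exp(6*t) - t*exp(6*t), 2*t^2*exp(6*t) + exp(6*t), -2*t^2*exp(6*t) + 2*t*exp(6*t)]
  [-3*t^2*exp(6*t)/2 + 5*t*exp(6*t), -t^2*exp(6*t) + 3*t*exp(6*t), t^2*exp(6*t) - 4*t*exp(6*t) + exp(6*t)]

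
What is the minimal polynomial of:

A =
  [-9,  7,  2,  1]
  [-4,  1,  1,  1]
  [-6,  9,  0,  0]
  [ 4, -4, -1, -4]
x^3 + 9*x^2 + 27*x + 27

The characteristic polynomial is χ_A(x) = (x + 3)^4, so the eigenvalues are known. The minimal polynomial is
  m_A(x) = Π_λ (x − λ)^{k_λ}
where k_λ is the size of the *largest* Jordan block for λ (equivalently, the smallest k with (A − λI)^k v = 0 for every generalised eigenvector v of λ).

  λ = -3: largest Jordan block has size 3, contributing (x + 3)^3

So m_A(x) = (x + 3)^3 = x^3 + 9*x^2 + 27*x + 27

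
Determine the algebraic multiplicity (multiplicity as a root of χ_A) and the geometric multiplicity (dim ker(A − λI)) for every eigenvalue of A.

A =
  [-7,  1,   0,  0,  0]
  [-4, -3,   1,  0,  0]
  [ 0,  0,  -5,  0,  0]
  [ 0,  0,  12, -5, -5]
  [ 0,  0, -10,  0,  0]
λ = -5: alg = 4, geom = 2; λ = 0: alg = 1, geom = 1

Step 1 — factor the characteristic polynomial to read off the algebraic multiplicities:
  χ_A(x) = x*(x + 5)^4

Step 2 — compute geometric multiplicities via the rank-nullity identity g(λ) = n − rank(A − λI):
  rank(A − (-5)·I) = 3, so dim ker(A − (-5)·I) = n − 3 = 2
  rank(A − (0)·I) = 4, so dim ker(A − (0)·I) = n − 4 = 1

Summary:
  λ = -5: algebraic multiplicity = 4, geometric multiplicity = 2
  λ = 0: algebraic multiplicity = 1, geometric multiplicity = 1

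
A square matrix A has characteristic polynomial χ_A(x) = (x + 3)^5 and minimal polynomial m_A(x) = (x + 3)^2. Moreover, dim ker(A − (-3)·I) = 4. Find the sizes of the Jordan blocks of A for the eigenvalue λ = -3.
Block sizes for λ = -3: [2, 1, 1, 1]

Step 1 — from the characteristic polynomial, algebraic multiplicity of λ = -3 is 5. From dim ker(A − (-3)·I) = 4, there are exactly 4 Jordan blocks for λ = -3.
Step 2 — from the minimal polynomial, the factor (x + 3)^2 tells us the largest block for λ = -3 has size 2.
Step 3 — with total size 5, 4 blocks, and largest block 2, the block sizes (in nonincreasing order) are [2, 1, 1, 1].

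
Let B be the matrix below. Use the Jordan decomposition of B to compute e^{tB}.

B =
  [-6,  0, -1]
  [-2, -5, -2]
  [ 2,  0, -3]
e^{tB} =
  [-exp(-4*t) + 2*exp(-5*t), 0, -exp(-4*t) + exp(-5*t)]
  [-2*exp(-4*t) + 2*exp(-5*t), exp(-5*t), -2*exp(-4*t) + 2*exp(-5*t)]
  [2*exp(-4*t) - 2*exp(-5*t), 0, 2*exp(-4*t) - exp(-5*t)]

Strategy: write B = P · J · P⁻¹ where J is a Jordan canonical form, so e^{tB} = P · e^{tJ} · P⁻¹, and e^{tJ} can be computed block-by-block.

B has Jordan form
J =
  [-5,  0,  0]
  [ 0, -5,  0]
  [ 0,  0, -4]
(up to reordering of blocks).

Per-block formulas:
  For a 1×1 block at λ = -5: exp(t · [-5]) = [e^(-5t)].
  For a 1×1 block at λ = -4: exp(t · [-4]) = [e^(-4t)].

After assembling e^{tJ} and conjugating by P, we get:

e^{tB} =
  [-exp(-4*t) + 2*exp(-5*t), 0, -exp(-4*t) + exp(-5*t)]
  [-2*exp(-4*t) + 2*exp(-5*t), exp(-5*t), -2*exp(-4*t) + 2*exp(-5*t)]
  [2*exp(-4*t) - 2*exp(-5*t), 0, 2*exp(-4*t) - exp(-5*t)]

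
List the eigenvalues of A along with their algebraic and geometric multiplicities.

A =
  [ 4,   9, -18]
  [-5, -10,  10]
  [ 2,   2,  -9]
λ = -5: alg = 3, geom = 2

Step 1 — factor the characteristic polynomial to read off the algebraic multiplicities:
  χ_A(x) = (x + 5)^3

Step 2 — compute geometric multiplicities via the rank-nullity identity g(λ) = n − rank(A − λI):
  rank(A − (-5)·I) = 1, so dim ker(A − (-5)·I) = n − 1 = 2

Summary:
  λ = -5: algebraic multiplicity = 3, geometric multiplicity = 2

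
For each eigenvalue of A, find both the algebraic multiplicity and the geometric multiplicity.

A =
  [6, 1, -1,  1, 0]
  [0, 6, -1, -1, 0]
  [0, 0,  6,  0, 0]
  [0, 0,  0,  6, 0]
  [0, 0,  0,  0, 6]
λ = 6: alg = 5, geom = 3

Step 1 — factor the characteristic polynomial to read off the algebraic multiplicities:
  χ_A(x) = (x - 6)^5

Step 2 — compute geometric multiplicities via the rank-nullity identity g(λ) = n − rank(A − λI):
  rank(A − (6)·I) = 2, so dim ker(A − (6)·I) = n − 2 = 3

Summary:
  λ = 6: algebraic multiplicity = 5, geometric multiplicity = 3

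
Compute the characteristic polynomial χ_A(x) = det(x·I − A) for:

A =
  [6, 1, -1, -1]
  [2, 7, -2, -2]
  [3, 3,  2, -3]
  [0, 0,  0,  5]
x^4 - 20*x^3 + 150*x^2 - 500*x + 625

Expanding det(x·I − A) (e.g. by cofactor expansion or by noting that A is similar to its Jordan form J, which has the same characteristic polynomial as A) gives
  χ_A(x) = x^4 - 20*x^3 + 150*x^2 - 500*x + 625
which factors as (x - 5)^4. The eigenvalues (with algebraic multiplicities) are λ = 5 with multiplicity 4.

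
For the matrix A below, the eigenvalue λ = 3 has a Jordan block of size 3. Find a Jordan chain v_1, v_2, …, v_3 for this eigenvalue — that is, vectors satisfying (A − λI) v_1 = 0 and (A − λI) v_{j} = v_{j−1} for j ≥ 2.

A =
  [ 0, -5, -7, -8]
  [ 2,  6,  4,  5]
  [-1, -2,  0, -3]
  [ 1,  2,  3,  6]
A Jordan chain for λ = 3 of length 3:
v_1 = (-2, 1, -1, 1)ᵀ
v_2 = (-3, 2, -1, 1)ᵀ
v_3 = (1, 0, 0, 0)ᵀ

Let N = A − (3)·I. We want v_3 with N^3 v_3 = 0 but N^2 v_3 ≠ 0; then v_{j-1} := N · v_j for j = 3, …, 2.

Pick v_3 = (1, 0, 0, 0)ᵀ.
Then v_2 = N · v_3 = (-3, 2, -1, 1)ᵀ.
Then v_1 = N · v_2 = (-2, 1, -1, 1)ᵀ.

Sanity check: (A − (3)·I) v_1 = (0, 0, 0, 0)ᵀ = 0. ✓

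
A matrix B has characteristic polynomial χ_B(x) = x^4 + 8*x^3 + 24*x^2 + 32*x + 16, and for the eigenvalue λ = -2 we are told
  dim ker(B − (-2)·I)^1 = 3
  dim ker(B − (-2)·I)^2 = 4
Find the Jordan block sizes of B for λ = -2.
Block sizes for λ = -2: [2, 1, 1]

From the dimensions of kernels of powers, the number of Jordan blocks of size at least j is d_j − d_{j−1} where d_j = dim ker(N^j) (with d_0 = 0). Computing the differences gives [3, 1].
The number of blocks of size exactly k is (#blocks of size ≥ k) − (#blocks of size ≥ k + 1), so the partition is: 2 block(s) of size 1, 1 block(s) of size 2.
In nonincreasing order the block sizes are [2, 1, 1].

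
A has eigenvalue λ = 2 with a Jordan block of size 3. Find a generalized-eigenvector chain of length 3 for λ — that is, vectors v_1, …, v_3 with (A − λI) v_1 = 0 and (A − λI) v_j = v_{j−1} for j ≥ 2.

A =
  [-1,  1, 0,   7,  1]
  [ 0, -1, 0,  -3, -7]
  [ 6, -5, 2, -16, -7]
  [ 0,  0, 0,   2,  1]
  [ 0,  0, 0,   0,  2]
A Jordan chain for λ = 2 of length 3:
v_1 = (0, 0, -1, 0, 0)ᵀ
v_2 = (-2, 1, 3, -1, 0)ᵀ
v_3 = (1, 2, 0, 0, -1)ᵀ

Let N = A − (2)·I. We want v_3 with N^3 v_3 = 0 but N^2 v_3 ≠ 0; then v_{j-1} := N · v_j for j = 3, …, 2.

Pick v_3 = (1, 2, 0, 0, -1)ᵀ.
Then v_2 = N · v_3 = (-2, 1, 3, -1, 0)ᵀ.
Then v_1 = N · v_2 = (0, 0, -1, 0, 0)ᵀ.

Sanity check: (A − (2)·I) v_1 = (0, 0, 0, 0, 0)ᵀ = 0. ✓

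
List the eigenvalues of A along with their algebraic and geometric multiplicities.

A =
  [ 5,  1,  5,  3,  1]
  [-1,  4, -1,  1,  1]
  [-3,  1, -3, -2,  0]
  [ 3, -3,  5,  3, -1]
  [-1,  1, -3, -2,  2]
λ = 2: alg = 4, geom = 2; λ = 3: alg = 1, geom = 1

Step 1 — factor the characteristic polynomial to read off the algebraic multiplicities:
  χ_A(x) = (x - 3)*(x - 2)^4

Step 2 — compute geometric multiplicities via the rank-nullity identity g(λ) = n − rank(A − λI):
  rank(A − (2)·I) = 3, so dim ker(A − (2)·I) = n − 3 = 2
  rank(A − (3)·I) = 4, so dim ker(A − (3)·I) = n − 4 = 1

Summary:
  λ = 2: algebraic multiplicity = 4, geometric multiplicity = 2
  λ = 3: algebraic multiplicity = 1, geometric multiplicity = 1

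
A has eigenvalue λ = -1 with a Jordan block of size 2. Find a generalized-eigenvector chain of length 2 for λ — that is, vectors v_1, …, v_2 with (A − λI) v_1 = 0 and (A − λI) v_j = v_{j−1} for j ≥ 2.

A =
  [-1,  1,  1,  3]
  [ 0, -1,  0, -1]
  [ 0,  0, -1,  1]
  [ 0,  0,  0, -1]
A Jordan chain for λ = -1 of length 2:
v_1 = (1, 0, 0, 0)ᵀ
v_2 = (0, 1, 0, 0)ᵀ

Let N = A − (-1)·I. We want v_2 with N^2 v_2 = 0 but N^1 v_2 ≠ 0; then v_{j-1} := N · v_j for j = 2, …, 2.

Pick v_2 = (0, 1, 0, 0)ᵀ.
Then v_1 = N · v_2 = (1, 0, 0, 0)ᵀ.

Sanity check: (A − (-1)·I) v_1 = (0, 0, 0, 0)ᵀ = 0. ✓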